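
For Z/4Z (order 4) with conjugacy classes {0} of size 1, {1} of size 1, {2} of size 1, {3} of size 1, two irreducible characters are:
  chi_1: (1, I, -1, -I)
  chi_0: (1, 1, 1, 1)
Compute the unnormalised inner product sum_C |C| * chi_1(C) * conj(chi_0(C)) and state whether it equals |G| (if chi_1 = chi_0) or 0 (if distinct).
Sum = 0; so <chi_1, chi_0> = 0 (distinct irreducibles are orthogonal).

Proof sketch: Compute term by term over conjugacy classes (|C| * chi_1(C) * conj(chi_0(C))):
  1*(1)*conj(1) + 1*(I)*conj(1) + 1*(-1)*conj(1) + 1*(-I)*conj(1)
  = (1) + (I) + (-1) + (-I)
  = 0.
(Exp terms are combined using exp(i*s)*conj(exp(i*t)) = exp(i*(s-t)), and sums of them are collapsed using the identity that for every m > 1 the m distinct m-th roots of unity sum to 0, e.g. 1 + exp(2*I*pi/3) + exp(-2*I*pi/3) = 0.)
Dividing by |G| = 4 gives 0/4 = 0, matching the row-orthogonality relation <chi_1, chi_0> = [chi_1 = chi_0].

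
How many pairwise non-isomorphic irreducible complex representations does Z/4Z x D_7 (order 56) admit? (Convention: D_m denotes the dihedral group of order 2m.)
20

The number of irreducible complex representations of a finite group equals its number of conjugacy classes. For a direct product, #classes(G x H) = #classes(G) * #classes(H). Z/4Z has 4 classes (abelian), D_7 has 5 classes, so 4 * 5 = 20, so Z/4Z x D_7 (order 56) has exactly 20 irreducible complex representations.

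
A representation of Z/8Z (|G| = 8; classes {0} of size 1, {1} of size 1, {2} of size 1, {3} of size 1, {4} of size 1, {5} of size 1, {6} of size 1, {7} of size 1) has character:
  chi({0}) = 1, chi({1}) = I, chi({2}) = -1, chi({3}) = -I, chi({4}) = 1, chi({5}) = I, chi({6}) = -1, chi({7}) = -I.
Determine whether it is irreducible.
Irreducible: <chi, chi> = 1.

Working: <chi, chi> = (1/|G|) sum_C |C| * |chi(C)|^2 = (1/8)[1*|1|^2 + 1*|I|^2 + 1*|-1|^2 + 1*|-I|^2 + 1*|1|^2 + 1*|I|^2 + 1*|-1|^2 + 1*|-I|^2]
  = (1/8)[(1) + (1) + (1) + (1) + (1) + (1) + (1) + (1)] = 8/8 = 1.
(Exp terms are combined using exp(i*s)*conj(exp(i*t)) = exp(i*(s-t)), and sums of them are collapsed using the identity that for every m > 1 the m distinct m-th roots of unity sum to 0, e.g. 1 + exp(2*I*pi/3) + exp(-2*I*pi/3) = 0.)
A character is irreducible iff <chi, chi> = 1, so this representation is irreducible.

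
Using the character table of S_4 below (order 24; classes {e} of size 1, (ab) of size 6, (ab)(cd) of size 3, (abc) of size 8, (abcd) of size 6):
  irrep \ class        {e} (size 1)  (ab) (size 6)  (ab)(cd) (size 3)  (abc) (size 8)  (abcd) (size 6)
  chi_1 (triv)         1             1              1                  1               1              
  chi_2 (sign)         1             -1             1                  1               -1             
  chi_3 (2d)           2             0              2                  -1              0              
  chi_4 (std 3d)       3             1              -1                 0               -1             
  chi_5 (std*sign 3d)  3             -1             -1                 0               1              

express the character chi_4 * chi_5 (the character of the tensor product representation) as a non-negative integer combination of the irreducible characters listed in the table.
chi_4 tensor chi_5 = chi_2 + chi_3 + chi_4 + chi_5 (all other irreducibles have multiplicity 0).

Derivation: The character of a tensor product is the pointwise product (chi_4 * chi_5)(C) = chi_4(C) * chi_5(C):
  {e}: (3)*(3), (ab): (1)*(-1), (ab)(cd): (-1)*(-1), (abc): (0)*(0), (abcd): (-1)*(1)
so (chi_4 * chi_5) takes values
  {e} -> 9, (ab) -> -1, (ab)(cd) -> 1, (abc) -> 0, (abcd) -> -1.
Now take the inner product of this character with each irreducible chi from the table, <chi_4*chi_5, chi> = (1/24) sum_C |C| (chi_4*chi_5)(C) conj(chi(C)):
  <chi_4*chi_5, chi_1> = (1/24)[1*(9)*conj(1) + 6*(-1)*conj(1) + 3*(1)*conj(1) + 8*(0)*conj(1) + 6*(-1)*conj(1)]
      = (1/24)[(9) + (-6) + (3) + (0) + (-6)] = 0/24 = 0
  <chi_4*chi_5, chi_2> = (1/24)[1*(9)*conj(1) + 6*(-1)*conj(-1) + 3*(1)*conj(1) + 8*(0)*conj(1) + 6*(-1)*conj(-1)]
      = (1/24)[(9) + (6) + (3) + (0) + (6)] = 24/24 = 1
  <chi_4*chi_5, chi_3> = (1/24)[1*(9)*conj(2) + 6*(-1)*conj(0) + 3*(1)*conj(2) + 8*(0)*conj(-1) + 6*(-1)*conj(0)]
      = (1/24)[(18) + (0) + (6) + (0) + (0)] = 24/24 = 1
  <chi_4*chi_5, chi_4> = (1/24)[1*(9)*conj(3) + 6*(-1)*conj(1) + 3*(1)*conj(-1) + 8*(0)*conj(0) + 6*(-1)*conj(-1)]
      = (1/24)[(27) + (-6) + (-3) + (0) + (6)] = 24/24 = 1
  <chi_4*chi_5, chi_5> = (1/24)[1*(9)*conj(3) + 6*(-1)*conj(-1) + 3*(1)*conj(-1) + 8*(0)*conj(0) + 6*(-1)*conj(1)]
      = (1/24)[(27) + (6) + (-3) + (0) + (-6)] = 24/24 = 1
Hence the multiplicities are chi_2: 1, chi_3: 1, chi_4: 1, chi_5: 1. Dimension check: dim(chi_4)*dim(chi_5) = 3*3 = 9 and sum (mult * dim) = 1*1 + 1*2 + 1*3 + 1*3 = 9.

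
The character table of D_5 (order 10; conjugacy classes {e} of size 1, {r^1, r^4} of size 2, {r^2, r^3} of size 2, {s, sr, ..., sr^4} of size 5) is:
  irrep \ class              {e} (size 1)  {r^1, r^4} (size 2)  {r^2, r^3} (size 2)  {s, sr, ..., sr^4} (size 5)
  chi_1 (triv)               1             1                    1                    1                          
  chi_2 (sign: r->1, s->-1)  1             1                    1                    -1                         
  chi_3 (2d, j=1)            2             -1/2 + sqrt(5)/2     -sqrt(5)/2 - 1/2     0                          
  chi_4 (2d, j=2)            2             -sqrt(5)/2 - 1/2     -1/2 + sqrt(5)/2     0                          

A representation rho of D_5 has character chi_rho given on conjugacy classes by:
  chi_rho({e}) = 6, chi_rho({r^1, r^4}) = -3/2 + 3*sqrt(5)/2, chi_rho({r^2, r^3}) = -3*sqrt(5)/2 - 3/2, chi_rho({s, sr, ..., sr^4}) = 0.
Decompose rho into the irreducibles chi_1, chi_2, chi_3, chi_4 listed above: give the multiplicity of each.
Multiplicities: chi_1: 0, chi_2: 0, chi_3: 3, chi_4: 0.

Argument: Use <chi_rho, chi> = (1/|G|) sum_C |C| * chi_rho(C) * conj(chi(C)) with |G| = 10 for each irreducible chi in the table:
  <chi_rho, chi_1> = (1/10)[1*(6)*conj(1) + 2*(-3/2 + 3*sqrt(5)/2)*conj(1) + 2*(-3*sqrt(5)/2 - 3/2)*conj(1) + 5*(0)*conj(1)]
      = (1/10)[(6) + (-3 + 3*sqrt(5)) + (-3*sqrt(5) - 3) + (0)] = 0/10 = 0
  <chi_rho, chi_2> = (1/10)[1*(6)*conj(1) + 2*(-3/2 + 3*sqrt(5)/2)*conj(1) + 2*(-3*sqrt(5)/2 - 3/2)*conj(1) + 5*(0)*conj(-1)]
      = (1/10)[(6) + (-3 + 3*sqrt(5)) + (-3*sqrt(5) - 3) + (0)] = 0/10 = 0
  <chi_rho, chi_3> = (1/10)[1*(6)*conj(2) + 2*(-3/2 + 3*sqrt(5)/2)*conj(-1/2 + sqrt(5)/2) + 2*(-3*sqrt(5)/2 - 3/2)*conj(-sqrt(5)/2 - 1/2) + 5*(0)*conj(0)]
      = (1/10)[(12) + (9 - 3*sqrt(5)) + (3*sqrt(5) + 9) + (0)] = 30/10 = 3
  <chi_rho, chi_4> = (1/10)[1*(6)*conj(2) + 2*(-3/2 + 3*sqrt(5)/2)*conj(-sqrt(5)/2 - 1/2) + 2*(-3*sqrt(5)/2 - 3/2)*conj(-1/2 + sqrt(5)/2) + 5*(0)*conj(0)]
      = (1/10)[(12) + (-6) + (-6) + (0)] = 0/10 = 0
Dimension check: dim(rho) = sum (mult * dim) = 0*1 + 0*1 + 3*2 + 0*2 = 6 = chi_rho(e) = 6.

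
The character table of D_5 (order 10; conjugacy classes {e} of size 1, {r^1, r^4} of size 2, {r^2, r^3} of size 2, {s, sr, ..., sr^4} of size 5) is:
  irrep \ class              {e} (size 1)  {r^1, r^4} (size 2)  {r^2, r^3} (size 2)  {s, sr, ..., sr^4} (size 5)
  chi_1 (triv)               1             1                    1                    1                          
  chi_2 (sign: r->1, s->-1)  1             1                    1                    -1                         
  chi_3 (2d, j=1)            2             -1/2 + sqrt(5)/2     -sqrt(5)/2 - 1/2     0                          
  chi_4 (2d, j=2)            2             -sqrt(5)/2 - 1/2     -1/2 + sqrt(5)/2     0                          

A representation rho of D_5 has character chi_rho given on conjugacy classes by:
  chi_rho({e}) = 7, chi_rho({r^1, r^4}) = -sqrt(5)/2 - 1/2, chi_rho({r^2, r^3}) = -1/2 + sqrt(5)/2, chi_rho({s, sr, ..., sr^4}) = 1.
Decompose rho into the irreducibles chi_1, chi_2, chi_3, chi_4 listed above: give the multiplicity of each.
Multiplicities: chi_1: 1, chi_2: 0, chi_3: 1, chi_4: 2.

Use <chi_rho, chi> = (1/|G|) sum_C |C| * chi_rho(C) * conj(chi(C)) with |G| = 10 for each irreducible chi in the table:
  <chi_rho, chi_1> = (1/10)[1*(7)*conj(1) + 2*(-sqrt(5)/2 - 1/2)*conj(1) + 2*(-1/2 + sqrt(5)/2)*conj(1) + 5*(1)*conj(1)]
      = (1/10)[(7) + (-sqrt(5) - 1) + (-1 + sqrt(5)) + (5)] = 10/10 = 1
  <chi_rho, chi_2> = (1/10)[1*(7)*conj(1) + 2*(-sqrt(5)/2 - 1/2)*conj(1) + 2*(-1/2 + sqrt(5)/2)*conj(1) + 5*(1)*conj(-1)]
      = (1/10)[(7) + (-sqrt(5) - 1) + (-1 + sqrt(5)) + (-5)] = 0/10 = 0
  <chi_rho, chi_3> = (1/10)[1*(7)*conj(2) + 2*(-sqrt(5)/2 - 1/2)*conj(-1/2 + sqrt(5)/2) + 2*(-1/2 + sqrt(5)/2)*conj(-sqrt(5)/2 - 1/2) + 5*(1)*conj(0)]
      = (1/10)[(14) + (-2) + (-2) + (0)] = 10/10 = 1
  <chi_rho, chi_4> = (1/10)[1*(7)*conj(2) + 2*(-sqrt(5)/2 - 1/2)*conj(-sqrt(5)/2 - 1/2) + 2*(-1/2 + sqrt(5)/2)*conj(-1/2 + sqrt(5)/2) + 5*(1)*conj(0)]
      = (1/10)[(14) + (sqrt(5) + 3) + (3 - sqrt(5)) + (0)] = 20/10 = 2
Dimension check: dim(rho) = sum (mult * dim) = 1*1 + 0*1 + 1*2 + 2*2 = 7 = chi_rho(e) = 7.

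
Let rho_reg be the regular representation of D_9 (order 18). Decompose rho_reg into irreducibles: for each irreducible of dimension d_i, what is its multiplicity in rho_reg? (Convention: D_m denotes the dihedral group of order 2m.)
Each irreducible V_i of dimension d_i appears with multiplicity d_i, i.e. rho_reg = (direct sum over all irreducibles V_i) d_i V_i. The irreducible dimensions for D_9 are 1, 1, 2, 2, 2, 2: 2 irreducibles of dimension 1, each with multiplicity 1; 4 irreducibles of dimension 2, each with multiplicity 2. Total dimension 2*1*1 + 4*2*2 = 18 = |G|.

Argument: General theorem: in the regular representation of a finite group G, each irreducible appears with multiplicity equal to its dimension. Check: dim(rho_reg) = sum d_i^2 = 1 + 1 + 4 + 4 + 4 + 4 = 18 = |G|.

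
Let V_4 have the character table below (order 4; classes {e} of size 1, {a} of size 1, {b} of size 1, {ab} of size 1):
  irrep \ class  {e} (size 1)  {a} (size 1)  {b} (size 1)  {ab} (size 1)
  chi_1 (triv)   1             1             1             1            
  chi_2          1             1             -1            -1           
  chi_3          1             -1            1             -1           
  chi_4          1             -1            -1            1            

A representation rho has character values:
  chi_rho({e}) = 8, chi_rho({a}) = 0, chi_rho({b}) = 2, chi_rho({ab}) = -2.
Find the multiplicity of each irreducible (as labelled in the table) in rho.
Multiplicities: chi_1: 2, chi_2: 2, chi_3: 3, chi_4: 1.

Use <chi_rho, chi> = (1/|G|) sum_C |C| * chi_rho(C) * conj(chi(C)) with |G| = 4 for each irreducible chi in the table:
  <chi_rho, chi_1> = (1/4)[1*(8)*conj(1) + 1*(0)*conj(1) + 1*(2)*conj(1) + 1*(-2)*conj(1)]
      = (1/4)[(8) + (0) + (2) + (-2)] = 8/4 = 2
  <chi_rho, chi_2> = (1/4)[1*(8)*conj(1) + 1*(0)*conj(1) + 1*(2)*conj(-1) + 1*(-2)*conj(-1)]
      = (1/4)[(8) + (0) + (-2) + (2)] = 8/4 = 2
  <chi_rho, chi_3> = (1/4)[1*(8)*conj(1) + 1*(0)*conj(-1) + 1*(2)*conj(1) + 1*(-2)*conj(-1)]
      = (1/4)[(8) + (0) + (2) + (2)] = 12/4 = 3
  <chi_rho, chi_4> = (1/4)[1*(8)*conj(1) + 1*(0)*conj(-1) + 1*(2)*conj(-1) + 1*(-2)*conj(1)]
      = (1/4)[(8) + (0) + (-2) + (-2)] = 4/4 = 1
Dimension check: dim(rho) = sum (mult * dim) = 2*1 + 2*1 + 3*1 + 1*1 = 8 = chi_rho(e) = 8.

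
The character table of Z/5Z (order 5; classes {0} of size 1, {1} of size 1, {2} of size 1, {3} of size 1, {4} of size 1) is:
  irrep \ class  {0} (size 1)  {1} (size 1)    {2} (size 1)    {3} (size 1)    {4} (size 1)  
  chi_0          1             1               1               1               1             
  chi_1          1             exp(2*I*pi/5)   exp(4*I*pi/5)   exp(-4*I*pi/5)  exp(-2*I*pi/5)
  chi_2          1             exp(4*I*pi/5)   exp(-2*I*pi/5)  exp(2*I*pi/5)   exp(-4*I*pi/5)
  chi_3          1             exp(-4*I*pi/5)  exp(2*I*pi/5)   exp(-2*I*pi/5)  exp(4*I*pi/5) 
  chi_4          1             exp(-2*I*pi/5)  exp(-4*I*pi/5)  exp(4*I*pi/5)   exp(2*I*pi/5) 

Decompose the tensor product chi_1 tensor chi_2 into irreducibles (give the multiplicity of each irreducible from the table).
chi_1 tensor chi_2 = chi_3 (all other irreducibles have multiplicity 0).

Argument: The character of a tensor product is the pointwise product (chi_1 * chi_2)(C) = chi_1(C) * chi_2(C):
  {0}: (1)*(1), {1}: (exp(2*I*pi/5))*(exp(4*I*pi/5)), {2}: (exp(4*I*pi/5))*(exp(-2*I*pi/5)), {3}: (exp(-4*I*pi/5))*(exp(2*I*pi/5)), {4}: (exp(-2*I*pi/5))*(exp(-4*I*pi/5))
so (chi_1 * chi_2) takes values
  {0} -> 1, {1} -> exp(-4*I*pi/5), {2} -> exp(2*I*pi/5), {3} -> exp(-2*I*pi/5), {4} -> exp(4*I*pi/5).
Now take the inner product of this character with each irreducible chi from the table, <chi_1*chi_2, chi> = (1/5) sum_C |C| (chi_1*chi_2)(C) conj(chi(C)):
  <chi_1*chi_2, chi_0> = (1/5)[1*(1)*conj(1) + 1*(exp(-4*I*pi/5))*conj(1) + 1*(exp(2*I*pi/5))*conj(1) + 1*(exp(-2*I*pi/5))*conj(1) + 1*(exp(4*I*pi/5))*conj(1)]
      = (1/5)[(1) + (exp(-4*I*pi/5)) + (exp(2*I*pi/5)) + (exp(-2*I*pi/5)) + (exp(4*I*pi/5))] = 0/5 = 0
  <chi_1*chi_2, chi_1> = (1/5)[1*(1)*conj(1) + 1*(exp(-4*I*pi/5))*conj(exp(2*I*pi/5)) + 1*(exp(2*I*pi/5))*conj(exp(4*I*pi/5)) + 1*(exp(-2*I*pi/5))*conj(exp(-4*I*pi/5)) + 1*(exp(4*I*pi/5))*conj(exp(-2*I*pi/5))]
      = (1/5)[(1) + (exp(4*I*pi/5)) + (exp(-2*I*pi/5)) + (exp(2*I*pi/5)) + (exp(-4*I*pi/5))] = 0/5 = 0
  <chi_1*chi_2, chi_2> = (1/5)[1*(1)*conj(1) + 1*(exp(-4*I*pi/5))*conj(exp(4*I*pi/5)) + 1*(exp(2*I*pi/5))*conj(exp(-2*I*pi/5)) + 1*(exp(-2*I*pi/5))*conj(exp(2*I*pi/5)) + 1*(exp(4*I*pi/5))*conj(exp(-4*I*pi/5))]
      = (1/5)[(1) + (exp(2*I*pi/5)) + (exp(4*I*pi/5)) + (exp(-4*I*pi/5)) + (exp(-2*I*pi/5))] = 0/5 = 0
  <chi_1*chi_2, chi_3> = (1/5)[1*(1)*conj(1) + 1*(exp(-4*I*pi/5))*conj(exp(-4*I*pi/5)) + 1*(exp(2*I*pi/5))*conj(exp(2*I*pi/5)) + 1*(exp(-2*I*pi/5))*conj(exp(-2*I*pi/5)) + 1*(exp(4*I*pi/5))*conj(exp(4*I*pi/5))]
      = (1/5)[(1) + (1) + (1) + (1) + (1)] = 5/5 = 1
  <chi_1*chi_2, chi_4> = (1/5)[1*(1)*conj(1) + 1*(exp(-4*I*pi/5))*conj(exp(-2*I*pi/5)) + 1*(exp(2*I*pi/5))*conj(exp(-4*I*pi/5)) + 1*(exp(-2*I*pi/5))*conj(exp(4*I*pi/5)) + 1*(exp(4*I*pi/5))*conj(exp(2*I*pi/5))]
      = (1/5)[(1) + (exp(-2*I*pi/5)) + (exp(-4*I*pi/5)) + (exp(4*I*pi/5)) + (exp(2*I*pi/5))] = 0/5 = 0
(Exp terms are combined using exp(i*s)*conj(exp(i*t)) = exp(i*(s-t)), and sums of them are collapsed using the identity that for every m > 1 the m distinct m-th roots of unity sum to 0, e.g. 1 + exp(2*I*pi/3) + exp(-2*I*pi/3) = 0.)
Hence the multiplicities are chi_3: 1. Dimension check: dim(chi_1)*dim(chi_2) = 1*1 = 1 and sum (mult * dim) = 1*1 = 1.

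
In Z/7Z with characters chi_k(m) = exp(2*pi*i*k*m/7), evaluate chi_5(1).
chi_5(1) = zeta_7^5 = exp(-4*I*pi/7)

Proof sketch: chi_5(1) = zeta_7^(5*1) = zeta_7^5. Since zeta_7^7 = 1, this equals zeta_7^5 = exp(2*pi*i*5/7) = exp(-4*I*pi/7).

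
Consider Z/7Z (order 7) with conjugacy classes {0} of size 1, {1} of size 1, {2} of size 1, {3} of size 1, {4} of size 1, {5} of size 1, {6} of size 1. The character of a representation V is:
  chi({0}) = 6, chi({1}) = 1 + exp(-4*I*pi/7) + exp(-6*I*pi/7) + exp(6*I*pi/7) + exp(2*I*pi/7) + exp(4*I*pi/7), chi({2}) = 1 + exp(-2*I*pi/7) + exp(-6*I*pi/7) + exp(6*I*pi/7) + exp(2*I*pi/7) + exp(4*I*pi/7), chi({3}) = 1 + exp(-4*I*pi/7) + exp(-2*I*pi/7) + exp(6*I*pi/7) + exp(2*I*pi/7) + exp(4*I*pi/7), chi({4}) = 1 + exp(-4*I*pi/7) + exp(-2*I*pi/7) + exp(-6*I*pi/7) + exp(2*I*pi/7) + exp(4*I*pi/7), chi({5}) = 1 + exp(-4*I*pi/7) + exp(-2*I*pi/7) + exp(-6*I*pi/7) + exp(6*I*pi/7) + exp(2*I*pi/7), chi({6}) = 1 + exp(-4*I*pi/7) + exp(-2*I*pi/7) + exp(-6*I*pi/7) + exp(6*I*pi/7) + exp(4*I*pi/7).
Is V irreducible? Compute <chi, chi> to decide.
Not irreducible (reducible): <chi, chi> = 6 > 1.

Why: <chi, chi> = (1/|G|) sum_C |C| * |chi(C)|^2 = (1/7)[1*|6|^2 + 1*|1 + exp(-4*I*pi/7) + exp(-6*I*pi/7) + exp(6*I*pi/7) + exp(2*I*pi/7) + exp(4*I*pi/7)|^2 + 1*|1 + exp(-2*I*pi/7) + exp(-6*I*pi/7) + exp(6*I*pi/7) + exp(2*I*pi/7) + exp(4*I*pi/7)|^2 + 1*|1 + exp(-4*I*pi/7) + exp(-2*I*pi/7) + exp(6*I*pi/7) + exp(2*I*pi/7) + exp(4*I*pi/7)|^2 + 1*|1 + exp(-4*I*pi/7) + exp(-2*I*pi/7) + exp(-6*I*pi/7) + exp(2*I*pi/7) + exp(4*I*pi/7)|^2 + 1*|1 + exp(-4*I*pi/7) + exp(-2*I*pi/7) + exp(-6*I*pi/7) + exp(6*I*pi/7) + exp(2*I*pi/7)|^2 + 1*|1 + exp(-4*I*pi/7) + exp(-2*I*pi/7) + exp(-6*I*pi/7) + exp(6*I*pi/7) + exp(4*I*pi/7)|^2]
  = (1/7)[(36) + (1) + (1) + (1) + (1) + (1) + (1)] = 42/7 = 6.
(Exp terms are combined using exp(i*s)*conj(exp(i*t)) = exp(i*(s-t)), and sums of them are collapsed using the identity that for every m > 1 the m distinct m-th roots of unity sum to 0, e.g. 1 + exp(2*I*pi/3) + exp(-2*I*pi/3) = 0.)
A character is irreducible iff <chi, chi> = 1, so this representation is reducible.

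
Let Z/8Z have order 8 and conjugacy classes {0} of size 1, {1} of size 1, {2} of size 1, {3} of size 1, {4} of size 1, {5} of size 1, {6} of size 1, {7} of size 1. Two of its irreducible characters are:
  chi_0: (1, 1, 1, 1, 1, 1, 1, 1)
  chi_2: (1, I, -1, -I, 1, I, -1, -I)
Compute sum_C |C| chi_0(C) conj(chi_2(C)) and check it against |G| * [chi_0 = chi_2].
Sum = 0; so <chi_0, chi_2> = 0 (distinct irreducibles are orthogonal).

Solution. Compute term by term over conjugacy classes (|C| * chi_0(C) * conj(chi_2(C))):
  1*(1)*conj(1) + 1*(1)*conj(I) + 1*(1)*conj(-1) + 1*(1)*conj(-I) + 1*(1)*conj(1) + 1*(1)*conj(I) + 1*(1)*conj(-1) + 1*(1)*conj(-I)
  = (1) + (-I) + (-1) + (I) + (1) + (-I) + (-1) + (I)
  = 0.
(Exp terms are combined using exp(i*s)*conj(exp(i*t)) = exp(i*(s-t)), and sums of them are collapsed using the identity that for every m > 1 the m distinct m-th roots of unity sum to 0, e.g. 1 + exp(2*I*pi/3) + exp(-2*I*pi/3) = 0.)
Dividing by |G| = 8 gives 0/8 = 0, matching the row-orthogonality relation <chi_0, chi_2> = [chi_0 = chi_2].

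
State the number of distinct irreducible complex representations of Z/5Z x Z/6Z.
30

Explanation: The number of irreducible complex representations of a finite group equals its number of conjugacy classes. Z/5Z x Z/6Z is abelian of order 30, so every element is its own conjugacy class: 30 classes, so Z/5Z x Z/6Z (order 30) has exactly 30 irreducible complex representations.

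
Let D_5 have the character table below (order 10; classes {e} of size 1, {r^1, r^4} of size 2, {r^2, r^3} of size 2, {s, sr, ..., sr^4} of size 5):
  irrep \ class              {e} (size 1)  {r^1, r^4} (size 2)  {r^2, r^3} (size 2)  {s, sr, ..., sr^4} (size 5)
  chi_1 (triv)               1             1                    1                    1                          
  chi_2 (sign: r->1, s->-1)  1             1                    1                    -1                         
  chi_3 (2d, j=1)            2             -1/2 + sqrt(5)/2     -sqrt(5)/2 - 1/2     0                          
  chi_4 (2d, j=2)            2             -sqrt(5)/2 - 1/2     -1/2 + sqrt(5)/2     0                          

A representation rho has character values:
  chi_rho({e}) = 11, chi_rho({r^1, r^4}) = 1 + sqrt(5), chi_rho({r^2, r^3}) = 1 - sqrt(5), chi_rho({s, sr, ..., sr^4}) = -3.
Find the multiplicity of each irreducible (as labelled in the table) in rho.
Multiplicities: chi_1: 0, chi_2: 3, chi_3: 3, chi_4: 1.

Why: Use <chi_rho, chi> = (1/|G|) sum_C |C| * chi_rho(C) * conj(chi(C)) with |G| = 10 for each irreducible chi in the table:
  <chi_rho, chi_1> = (1/10)[1*(11)*conj(1) + 2*(1 + sqrt(5))*conj(1) + 2*(1 - sqrt(5))*conj(1) + 5*(-3)*conj(1)]
      = (1/10)[(11) + (2 + 2*sqrt(5)) + (2 - 2*sqrt(5)) + (-15)] = 0/10 = 0
  <chi_rho, chi_2> = (1/10)[1*(11)*conj(1) + 2*(1 + sqrt(5))*conj(1) + 2*(1 - sqrt(5))*conj(1) + 5*(-3)*conj(-1)]
      = (1/10)[(11) + (2 + 2*sqrt(5)) + (2 - 2*sqrt(5)) + (15)] = 30/10 = 3
  <chi_rho, chi_3> = (1/10)[1*(11)*conj(2) + 2*(1 + sqrt(5))*conj(-1/2 + sqrt(5)/2) + 2*(1 - sqrt(5))*conj(-sqrt(5)/2 - 1/2) + 5*(-3)*conj(0)]
      = (1/10)[(22) + (4) + (4) + (0)] = 30/10 = 3
  <chi_rho, chi_4> = (1/10)[1*(11)*conj(2) + 2*(1 + sqrt(5))*conj(-sqrt(5)/2 - 1/2) + 2*(1 - sqrt(5))*conj(-1/2 + sqrt(5)/2) + 5*(-3)*conj(0)]
      = (1/10)[(22) + (-6 - 2*sqrt(5)) + (-6 + 2*sqrt(5)) + (0)] = 10/10 = 1
Dimension check: dim(rho) = sum (mult * dim) = 0*1 + 3*1 + 3*2 + 1*2 = 11 = chi_rho(e) = 11.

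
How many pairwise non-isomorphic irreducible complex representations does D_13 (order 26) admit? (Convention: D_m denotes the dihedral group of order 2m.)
8

Explanation: The number of irreducible complex representations of a finite group equals its number of conjugacy classes. D_13 has 8 conjugacy classes ((n+3)/2 for n odd), so D_13 (order 26) has exactly 8 irreducible complex representations.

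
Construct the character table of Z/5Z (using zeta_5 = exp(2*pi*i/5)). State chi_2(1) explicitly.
Character table of Z/5Z (irreps indexed chi_0,...,chi_4 with chi_k(m) = zeta_5^(k*m), zeta_5 = exp(2*pi*i/5)):
  irrep \ class  {0} (size 1)  {1} (size 1)    {2} (size 1)    {3} (size 1)    {4} (size 1)  
  chi_0          1             1               1               1               1             
  chi_1          1             exp(2*I*pi/5)   exp(4*I*pi/5)   exp(-4*I*pi/5)  exp(-2*I*pi/5)
  chi_2          1             exp(4*I*pi/5)   exp(-2*I*pi/5)  exp(2*I*pi/5)   exp(-4*I*pi/5)
  chi_3          1             exp(-4*I*pi/5)  exp(2*I*pi/5)   exp(-2*I*pi/5)  exp(4*I*pi/5) 
  chi_4          1             exp(-2*I*pi/5)  exp(-4*I*pi/5)  exp(4*I*pi/5)   exp(2*I*pi/5) 

Spot check: chi_2(1) = zeta_5^(2*1) = zeta_5^2 = exp(4*I*pi/5).

Derivation: Z/5Z is abelian, so all 5 irreducible complex representations are 1-dimensional. They are given by chi_k(m) = zeta_5^(k*m) for k = 0,...,4. Row orthogonality: sum_m chi_k(m) conj(chi_l(m)) = 5 * [k = l].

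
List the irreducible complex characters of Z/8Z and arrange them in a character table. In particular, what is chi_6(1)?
Character table of Z/8Z (irreps indexed chi_0,...,chi_7 with chi_k(m) = zeta_8^(k*m), zeta_8 = exp(2*pi*i/8)):
  irrep \ class  {0} (size 1)  {1} (size 1)    {2} (size 1)  {3} (size 1)    {4} (size 1)  {5} (size 1)    {6} (size 1)  {7} (size 1)  
  chi_0          1             1               1             1               1             1               1             1             
  chi_1          1             exp(I*pi/4)     I             exp(3*I*pi/4)   -1            exp(-3*I*pi/4)  -I            exp(-I*pi/4)  
  chi_2          1             I               -1            -I              1             I               -1            -I            
  chi_3          1             exp(3*I*pi/4)   -I            exp(I*pi/4)     -1            exp(-I*pi/4)    I             exp(-3*I*pi/4)
  chi_4          1             -1              1             -1              1             -1              1             -1            
  chi_5          1             exp(-3*I*pi/4)  I             exp(-I*pi/4)    -1            exp(I*pi/4)     -I            exp(3*I*pi/4) 
  chi_6          1             -I              -1            I               1             -I              -1            I             
  chi_7          1             exp(-I*pi/4)    -I            exp(-3*I*pi/4)  -1            exp(3*I*pi/4)   I             exp(I*pi/4)   

Spot check: chi_6(1) = zeta_8^(6*1) = zeta_8^6 = -I.

Reasoning: Z/8Z is abelian, so all 8 irreducible complex representations are 1-dimensional. They are given by chi_k(m) = zeta_8^(k*m) for k = 0,...,7. Row orthogonality: sum_m chi_k(m) conj(chi_l(m)) = 8 * [k = l].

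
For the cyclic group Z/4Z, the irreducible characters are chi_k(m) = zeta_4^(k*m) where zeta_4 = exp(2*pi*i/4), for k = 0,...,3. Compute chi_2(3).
chi_2(3) = zeta_4^6 = -1

Solution. chi_2(3) = zeta_4^(2*3) = zeta_4^6. Since zeta_4^4 = 1, this equals zeta_4^2 = exp(2*pi*i*2/4) = -1.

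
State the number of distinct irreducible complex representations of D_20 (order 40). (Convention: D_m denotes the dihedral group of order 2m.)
13

Derivation: The number of irreducible complex representations of a finite group equals its number of conjugacy classes. D_20 has 13 conjugacy classes (n/2 + 3 for n even), so D_20 (order 40) has exactly 13 irreducible complex representations.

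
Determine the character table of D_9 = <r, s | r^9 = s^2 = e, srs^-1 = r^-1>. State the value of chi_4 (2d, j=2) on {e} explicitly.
Conjugacy classes: {e} of size 1, {r^1, r^8} of size 2, {r^2, r^7} of size 2, {r^3, r^6} of size 2, {r^4, r^5} of size 2, {s, sr, ..., sr^8} of size 9.
Character table:
  irrep \ class              {e} (size 1)  {r^1, r^8} (size 2)  {r^2, r^7} (size 2)  {r^3, r^6} (size 2)  {r^4, r^5} (size 2)  {s, sr, ..., sr^8} (size 9)
  chi_1 (triv)               1             1                    1                    1                    1                    1                          
  chi_2 (sign: r->1, s->-1)  1             1                    1                    1                    1                    -1                         
  chi_3 (2d, j=1)            2             2*cos(2*pi/9)        2*cos(4*pi/9)        -1                   -2*cos(pi/9)         0                          
  chi_4 (2d, j=2)            2             2*cos(4*pi/9)        -2*cos(pi/9)         -1                   2*cos(2*pi/9)        0                          
  chi_5 (2d, j=3)            2             -1                   -1                   2                    -1                   0                          
  chi_6 (2d, j=4)            2             -2*cos(pi/9)         2*cos(2*pi/9)        -1                   2*cos(4*pi/9)        0                          

Spot check: chi_4 (2d, j=2) on {e} = 2.

Why: D_9 has order 2*9 = 18 with 6 conjugacy classes, hence 6 irreducibles. Sum of squared dims 1 + 1 + 4 + 4 + 4 + 4 = 18 = |G|. Linear characters come from the abelianisation; the 2-dimensional irreps have character r^k -> 2*cos(2*pi*j*k/9), reflections -> 0.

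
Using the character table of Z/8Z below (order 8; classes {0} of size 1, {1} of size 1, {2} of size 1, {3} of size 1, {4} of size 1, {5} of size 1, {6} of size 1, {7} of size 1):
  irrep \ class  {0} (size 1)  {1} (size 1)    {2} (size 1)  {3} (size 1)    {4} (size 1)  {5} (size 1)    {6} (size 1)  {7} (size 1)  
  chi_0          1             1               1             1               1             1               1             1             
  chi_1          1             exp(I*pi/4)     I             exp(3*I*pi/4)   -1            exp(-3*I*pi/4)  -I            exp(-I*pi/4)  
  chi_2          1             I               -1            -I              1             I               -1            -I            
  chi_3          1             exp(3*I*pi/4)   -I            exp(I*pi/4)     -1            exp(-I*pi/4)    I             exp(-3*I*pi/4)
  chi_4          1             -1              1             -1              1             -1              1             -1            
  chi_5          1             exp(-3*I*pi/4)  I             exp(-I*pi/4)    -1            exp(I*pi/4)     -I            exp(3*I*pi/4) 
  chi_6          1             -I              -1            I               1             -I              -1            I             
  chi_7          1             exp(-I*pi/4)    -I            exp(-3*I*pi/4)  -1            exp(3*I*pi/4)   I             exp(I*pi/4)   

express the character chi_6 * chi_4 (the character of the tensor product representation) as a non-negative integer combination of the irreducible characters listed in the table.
chi_6 tensor chi_4 = chi_2 (all other irreducibles have multiplicity 0).

Explanation: The character of a tensor product is the pointwise product (chi_6 * chi_4)(C) = chi_6(C) * chi_4(C):
  {0}: (1)*(1), {1}: (-I)*(-1), {2}: (-1)*(1), {3}: (I)*(-1), {4}: (1)*(1), {5}: (-I)*(-1), {6}: (-1)*(1), {7}: (I)*(-1)
so (chi_6 * chi_4) takes values
  {0} -> 1, {1} -> I, {2} -> -1, {3} -> -I, {4} -> 1, {5} -> I, {6} -> -1, {7} -> -I.
Now take the inner product of this character with each irreducible chi from the table, <chi_6*chi_4, chi> = (1/8) sum_C |C| (chi_6*chi_4)(C) conj(chi(C)):
  <chi_6*chi_4, chi_0> = (1/8)[1*(1)*conj(1) + 1*(I)*conj(1) + 1*(-1)*conj(1) + 1*(-I)*conj(1) + 1*(1)*conj(1) + 1*(I)*conj(1) + 1*(-1)*conj(1) + 1*(-I)*conj(1)]
      = (1/8)[(1) + (I) + (-1) + (-I) + (1) + (I) + (-1) + (-I)] = 0/8 = 0
  <chi_6*chi_4, chi_1> = (1/8)[1*(1)*conj(1) + 1*(I)*conj(exp(I*pi/4)) + 1*(-1)*conj(I) + 1*(-I)*conj(exp(3*I*pi/4)) + 1*(1)*conj(-1) + 1*(I)*conj(exp(-3*I*pi/4)) + 1*(-1)*conj(-I) + 1*(-I)*conj(exp(-I*pi/4))]
      = (1/8)[(1) + (exp(I*pi/4)) + (I) + (-exp(-I*pi/4)) + (-1) + (exp(-3*I*pi/4)) + (-I) + (-exp(3*I*pi/4))] = 0/8 = 0
  <chi_6*chi_4, chi_2> = (1/8)[1*(1)*conj(1) + 1*(I)*conj(I) + 1*(-1)*conj(-1) + 1*(-I)*conj(-I) + 1*(1)*conj(1) + 1*(I)*conj(I) + 1*(-1)*conj(-1) + 1*(-I)*conj(-I)]
      = (1/8)[(1) + (1) + (1) + (1) + (1) + (1) + (1) + (1)] = 8/8 = 1
  <chi_6*chi_4, chi_3> = (1/8)[1*(1)*conj(1) + 1*(I)*conj(exp(3*I*pi/4)) + 1*(-1)*conj(-I) + 1*(-I)*conj(exp(I*pi/4)) + 1*(1)*conj(-1) + 1*(I)*conj(exp(-I*pi/4)) + 1*(-1)*conj(I) + 1*(-I)*conj(exp(-3*I*pi/4))]
      = (1/8)[(1) + (exp(-I*pi/4)) + (-I) + (-exp(I*pi/4)) + (-1) + (exp(3*I*pi/4)) + (I) + (-exp(-3*I*pi/4))] = 0/8 = 0
  <chi_6*chi_4, chi_4> = (1/8)[1*(1)*conj(1) + 1*(I)*conj(-1) + 1*(-1)*conj(1) + 1*(-I)*conj(-1) + 1*(1)*conj(1) + 1*(I)*conj(-1) + 1*(-1)*conj(1) + 1*(-I)*conj(-1)]
      = (1/8)[(1) + (-I) + (-1) + (I) + (1) + (-I) + (-1) + (I)] = 0/8 = 0
  <chi_6*chi_4, chi_5> = (1/8)[1*(1)*conj(1) + 1*(I)*conj(exp(-3*I*pi/4)) + 1*(-1)*conj(I) + 1*(-I)*conj(exp(-I*pi/4)) + 1*(1)*conj(-1) + 1*(I)*conj(exp(I*pi/4)) + 1*(-1)*conj(-I) + 1*(-I)*conj(exp(3*I*pi/4))]
      = (1/8)[(1) + (exp(-3*I*pi/4)) + (I) + (-exp(3*I*pi/4)) + (-1) + (exp(I*pi/4)) + (-I) + (-exp(-I*pi/4))] = 0/8 = 0
  <chi_6*chi_4, chi_6> = (1/8)[1*(1)*conj(1) + 1*(I)*conj(-I) + 1*(-1)*conj(-1) + 1*(-I)*conj(I) + 1*(1)*conj(1) + 1*(I)*conj(-I) + 1*(-1)*conj(-1) + 1*(-I)*conj(I)]
      = (1/8)[(1) + (-1) + (1) + (-1) + (1) + (-1) + (1) + (-1)] = 0/8 = 0
  <chi_6*chi_4, chi_7> = (1/8)[1*(1)*conj(1) + 1*(I)*conj(exp(-I*pi/4)) + 1*(-1)*conj(-I) + 1*(-I)*conj(exp(-3*I*pi/4)) + 1*(1)*conj(-1) + 1*(I)*conj(exp(3*I*pi/4)) + 1*(-1)*conj(I) + 1*(-I)*conj(exp(I*pi/4))]
      = (1/8)[(1) + (exp(3*I*pi/4)) + (-I) + (-exp(-3*I*pi/4)) + (-1) + (exp(-I*pi/4)) + (I) + (-exp(I*pi/4))] = 0/8 = 0
(Exp terms are combined using exp(i*s)*conj(exp(i*t)) = exp(i*(s-t)), and sums of them are collapsed using the identity that for every m > 1 the m distinct m-th roots of unity sum to 0, e.g. 1 + exp(2*I*pi/3) + exp(-2*I*pi/3) = 0.)
Hence the multiplicities are chi_2: 1. Dimension check: dim(chi_6)*dim(chi_4) = 1*1 = 1 and sum (mult * dim) = 1*1 = 1.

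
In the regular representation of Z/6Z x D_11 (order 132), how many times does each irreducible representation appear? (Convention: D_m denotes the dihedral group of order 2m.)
Each irreducible V_i of dimension d_i appears with multiplicity d_i, i.e. rho_reg = (direct sum over all irreducibles V_i) d_i V_i. The irreducible dimensions for Z/6Z x D_11 are 1, 1, 1, 1, 1, 1, 1, 1, 1, 1, 1, 1, 2, 2, 2, 2, 2, 2, 2, 2, 2, 2, 2, 2, 2, 2, 2, 2, 2, 2, 2, 2, 2, 2, 2, 2, 2, 2, 2, 2, 2, 2: 12 irreducibles of dimension 1, each with multiplicity 1; 30 irreducibles of dimension 2, each with multiplicity 2. Total dimension 12*1*1 + 30*2*2 = 132 = |G|.

Derivation: General theorem: in the regular representation of a finite group G, each irreducible appears with multiplicity equal to its dimension. Check: dim(rho_reg) = sum d_i^2 = 1 + 1 + 1 + 1 + 1 + 1 + 1 + 1 + 1 + 1 + 1 + 1 + 4 + 4 + 4 + 4 + 4 + 4 + 4 + 4 + 4 + 4 + 4 + 4 + 4 + 4 + 4 + 4 + 4 + 4 + 4 + 4 + 4 + 4 + 4 + 4 + 4 + 4 + 4 + 4 + 4 + 4 = 132 = |G|.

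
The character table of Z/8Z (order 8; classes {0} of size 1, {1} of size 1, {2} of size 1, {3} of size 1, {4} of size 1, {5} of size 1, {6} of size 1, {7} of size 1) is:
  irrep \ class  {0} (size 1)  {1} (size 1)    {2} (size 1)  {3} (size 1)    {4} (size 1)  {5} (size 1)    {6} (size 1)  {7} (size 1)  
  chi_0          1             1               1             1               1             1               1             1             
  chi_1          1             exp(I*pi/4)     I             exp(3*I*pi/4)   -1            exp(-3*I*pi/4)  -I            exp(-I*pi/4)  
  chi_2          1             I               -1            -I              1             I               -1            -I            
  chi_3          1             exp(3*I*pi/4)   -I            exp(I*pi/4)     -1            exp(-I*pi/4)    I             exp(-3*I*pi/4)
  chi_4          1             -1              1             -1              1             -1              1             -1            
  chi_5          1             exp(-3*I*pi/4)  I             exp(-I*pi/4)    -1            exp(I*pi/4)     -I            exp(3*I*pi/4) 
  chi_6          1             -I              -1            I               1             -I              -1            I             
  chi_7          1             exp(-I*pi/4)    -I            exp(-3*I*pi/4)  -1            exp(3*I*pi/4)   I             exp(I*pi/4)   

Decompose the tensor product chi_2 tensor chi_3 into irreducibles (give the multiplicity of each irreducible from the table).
chi_2 tensor chi_3 = chi_5 (all other irreducibles have multiplicity 0).

Solution. The character of a tensor product is the pointwise product (chi_2 * chi_3)(C) = chi_2(C) * chi_3(C):
  {0}: (1)*(1), {1}: (I)*(exp(3*I*pi/4)), {2}: (-1)*(-I), {3}: (-I)*(exp(I*pi/4)), {4}: (1)*(-1), {5}: (I)*(exp(-I*pi/4)), {6}: (-1)*(I), {7}: (-I)*(exp(-3*I*pi/4))
so (chi_2 * chi_3) takes values
  {0} -> 1, {1} -> exp(-3*I*pi/4), {2} -> I, {3} -> -exp(3*I*pi/4), {4} -> -1, {5} -> exp(I*pi/4), {6} -> -I, {7} -> -exp(-I*pi/4).
Now take the inner product of this character with each irreducible chi from the table, <chi_2*chi_3, chi> = (1/8) sum_C |C| (chi_2*chi_3)(C) conj(chi(C)):
  <chi_2*chi_3, chi_0> = (1/8)[1*(1)*conj(1) + 1*(exp(-3*I*pi/4))*conj(1) + 1*(I)*conj(1) + 1*(-exp(3*I*pi/4))*conj(1) + 1*(-1)*conj(1) + 1*(exp(I*pi/4))*conj(1) + 1*(-I)*conj(1) + 1*(-exp(-I*pi/4))*conj(1)]
      = (1/8)[(1) + (exp(-3*I*pi/4)) + (I) + (-exp(3*I*pi/4)) + (-1) + (exp(I*pi/4)) + (-I) + (-exp(-I*pi/4))] = 0/8 = 0
  <chi_2*chi_3, chi_1> = (1/8)[1*(1)*conj(1) + 1*(exp(-3*I*pi/4))*conj(exp(I*pi/4)) + 1*(I)*conj(I) + 1*(-exp(3*I*pi/4))*conj(exp(3*I*pi/4)) + 1*(-1)*conj(-1) + 1*(exp(I*pi/4))*conj(exp(-3*I*pi/4)) + 1*(-I)*conj(-I) + 1*(-exp(-I*pi/4))*conj(exp(-I*pi/4))]
      = (1/8)[(1) + (-1) + (1) + (-1) + (1) + (-1) + (1) + (-1)] = 0/8 = 0
  <chi_2*chi_3, chi_2> = (1/8)[1*(1)*conj(1) + 1*(exp(-3*I*pi/4))*conj(I) + 1*(I)*conj(-1) + 1*(-exp(3*I*pi/4))*conj(-I) + 1*(-1)*conj(1) + 1*(exp(I*pi/4))*conj(I) + 1*(-I)*conj(-1) + 1*(-exp(-I*pi/4))*conj(-I)]
      = (1/8)[(1) + (-exp(-I*pi/4)) + (-I) + (-exp(-3*I*pi/4)) + (-1) + (-exp(3*I*pi/4)) + (I) + (-exp(I*pi/4))] = 0/8 = 0
  <chi_2*chi_3, chi_3> = (1/8)[1*(1)*conj(1) + 1*(exp(-3*I*pi/4))*conj(exp(3*I*pi/4)) + 1*(I)*conj(-I) + 1*(-exp(3*I*pi/4))*conj(exp(I*pi/4)) + 1*(-1)*conj(-1) + 1*(exp(I*pi/4))*conj(exp(-I*pi/4)) + 1*(-I)*conj(I) + 1*(-exp(-I*pi/4))*conj(exp(-3*I*pi/4))]
      = (1/8)[(1) + (I) + (-1) + (-I) + (1) + (I) + (-1) + (-I)] = 0/8 = 0
  <chi_2*chi_3, chi_4> = (1/8)[1*(1)*conj(1) + 1*(exp(-3*I*pi/4))*conj(-1) + 1*(I)*conj(1) + 1*(-exp(3*I*pi/4))*conj(-1) + 1*(-1)*conj(1) + 1*(exp(I*pi/4))*conj(-1) + 1*(-I)*conj(1) + 1*(-exp(-I*pi/4))*conj(-1)]
      = (1/8)[(1) + (-exp(-3*I*pi/4)) + (I) + (exp(3*I*pi/4)) + (-1) + (-exp(I*pi/4)) + (-I) + (exp(-I*pi/4))] = 0/8 = 0
  <chi_2*chi_3, chi_5> = (1/8)[1*(1)*conj(1) + 1*(exp(-3*I*pi/4))*conj(exp(-3*I*pi/4)) + 1*(I)*conj(I) + 1*(-exp(3*I*pi/4))*conj(exp(-I*pi/4)) + 1*(-1)*conj(-1) + 1*(exp(I*pi/4))*conj(exp(I*pi/4)) + 1*(-I)*conj(-I) + 1*(-exp(-I*pi/4))*conj(exp(3*I*pi/4))]
      = (1/8)[(1) + (1) + (1) + (1) + (1) + (1) + (1) + (1)] = 8/8 = 1
  <chi_2*chi_3, chi_6> = (1/8)[1*(1)*conj(1) + 1*(exp(-3*I*pi/4))*conj(-I) + 1*(I)*conj(-1) + 1*(-exp(3*I*pi/4))*conj(I) + 1*(-1)*conj(1) + 1*(exp(I*pi/4))*conj(-I) + 1*(-I)*conj(-1) + 1*(-exp(-I*pi/4))*conj(I)]
      = (1/8)[(1) + (exp(-I*pi/4)) + (-I) + (exp(-3*I*pi/4)) + (-1) + (exp(3*I*pi/4)) + (I) + (exp(I*pi/4))] = 0/8 = 0
  <chi_2*chi_3, chi_7> = (1/8)[1*(1)*conj(1) + 1*(exp(-3*I*pi/4))*conj(exp(-I*pi/4)) + 1*(I)*conj(-I) + 1*(-exp(3*I*pi/4))*conj(exp(-3*I*pi/4)) + 1*(-1)*conj(-1) + 1*(exp(I*pi/4))*conj(exp(3*I*pi/4)) + 1*(-I)*conj(I) + 1*(-exp(-I*pi/4))*conj(exp(I*pi/4))]
      = (1/8)[(1) + (-I) + (-1) + (I) + (1) + (-I) + (-1) + (I)] = 0/8 = 0
(Exp terms are combined using exp(i*s)*conj(exp(i*t)) = exp(i*(s-t)), and sums of them are collapsed using the identity that for every m > 1 the m distinct m-th roots of unity sum to 0, e.g. 1 + exp(2*I*pi/3) + exp(-2*I*pi/3) = 0.)
Hence the multiplicities are chi_5: 1. Dimension check: dim(chi_2)*dim(chi_3) = 1*1 = 1 and sum (mult * dim) = 1*1 = 1.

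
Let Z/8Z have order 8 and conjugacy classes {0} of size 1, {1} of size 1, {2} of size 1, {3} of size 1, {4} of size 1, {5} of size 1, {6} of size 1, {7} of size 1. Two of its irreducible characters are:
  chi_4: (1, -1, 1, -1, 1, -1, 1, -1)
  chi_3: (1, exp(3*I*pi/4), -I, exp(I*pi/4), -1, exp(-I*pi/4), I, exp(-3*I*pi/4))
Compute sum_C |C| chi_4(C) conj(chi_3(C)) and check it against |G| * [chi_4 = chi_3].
Sum = 0; so <chi_4, chi_3> = 0 (distinct irreducibles are orthogonal).

Reasoning: Compute term by term over conjugacy classes (|C| * chi_4(C) * conj(chi_3(C))):
  1*(1)*conj(1) + 1*(-1)*conj(exp(3*I*pi/4)) + 1*(1)*conj(-I) + 1*(-1)*conj(exp(I*pi/4)) + 1*(1)*conj(-1) + 1*(-1)*conj(exp(-I*pi/4)) + 1*(1)*conj(I) + 1*(-1)*conj(exp(-3*I*pi/4))
  = (1) + (-exp(-3*I*pi/4)) + (I) + (-exp(-I*pi/4)) + (-1) + (-exp(I*pi/4)) + (-I) + (-exp(3*I*pi/4))
  = 0.
(Exp terms are combined using exp(i*s)*conj(exp(i*t)) = exp(i*(s-t)), and sums of them are collapsed using the identity that for every m > 1 the m distinct m-th roots of unity sum to 0, e.g. 1 + exp(2*I*pi/3) + exp(-2*I*pi/3) = 0.)
Dividing by |G| = 8 gives 0/8 = 0, matching the row-orthogonality relation <chi_4, chi_3> = [chi_4 = chi_3].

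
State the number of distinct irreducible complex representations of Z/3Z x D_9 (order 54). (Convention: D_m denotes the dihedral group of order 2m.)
18

Explanation: The number of irreducible complex representations of a finite group equals its number of conjugacy classes. For a direct product, #classes(G x H) = #classes(G) * #classes(H). Z/3Z has 3 classes (abelian), D_9 has 6 classes, so 3 * 6 = 18, so Z/3Z x D_9 (order 54) has exactly 18 irreducible complex representations.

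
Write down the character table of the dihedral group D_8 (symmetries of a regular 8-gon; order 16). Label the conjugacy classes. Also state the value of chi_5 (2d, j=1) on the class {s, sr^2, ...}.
Conjugacy classes: {e} of size 1, {r^4} of size 1, {r^1, r^7} of size 2, {r^2, r^6} of size 2, {r^3, r^5} of size 2, {s, sr^2, ...} of size 4, {sr, sr^3, ...} of size 4.
Character table:
  irrep \ class              {e} (size 1)  {r^4} (size 1)  {r^1, r^7} (size 2)  {r^2, r^6} (size 2)  {r^3, r^5} (size 2)  {s, sr^2, ...} (size 4)  {sr, sr^3, ...} (size 4)
  chi_1 (triv)               1             1               1                    1                    1                    1                        1                       
  chi_2 (sign: r->1, s->-1)  1             1               1                    1                    1                    -1                       -1                      
  chi_3 (r->-1, s->1)        1             1               -1                   1                    -1                   1                        -1                      
  chi_4 (r->-1, s->-1)       1             1               -1                   1                    -1                   -1                       1                       
  chi_5 (2d, j=1)            2             -2              sqrt(2)              0                    -sqrt(2)             0                        0                       
  chi_6 (2d, j=2)            2             2               0                    -2                   0                    0                        0                       
  chi_7 (2d, j=3)            2             -2              -sqrt(2)             0                    sqrt(2)              0                        0                       

Spot check: chi_5 (2d, j=1) on {s, sr^2, ...} = 0.

Explanation: D_8 has order 2*8 = 16 with 7 conjugacy classes, hence 7 irreducibles. Sum of squared dims 1 + 1 + 1 + 1 + 4 + 4 + 4 = 16 = |G|. Linear characters come from the abelianisation; the 2-dimensional irreps have character r^k -> 2*cos(2*pi*j*k/8), reflections -> 0.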